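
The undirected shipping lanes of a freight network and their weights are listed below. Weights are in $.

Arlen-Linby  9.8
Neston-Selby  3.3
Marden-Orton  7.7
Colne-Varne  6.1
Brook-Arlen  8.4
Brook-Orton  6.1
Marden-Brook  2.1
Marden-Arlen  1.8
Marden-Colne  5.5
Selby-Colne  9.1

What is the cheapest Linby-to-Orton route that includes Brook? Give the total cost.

$19.8

Shortest Linby→Brook: Linby–Arlen–Marden–Brook = 13.7
Best Brook to Orton: Brook–Orton costing 6.1
Total via Brook: 13.7 + 6.1 = $19.8.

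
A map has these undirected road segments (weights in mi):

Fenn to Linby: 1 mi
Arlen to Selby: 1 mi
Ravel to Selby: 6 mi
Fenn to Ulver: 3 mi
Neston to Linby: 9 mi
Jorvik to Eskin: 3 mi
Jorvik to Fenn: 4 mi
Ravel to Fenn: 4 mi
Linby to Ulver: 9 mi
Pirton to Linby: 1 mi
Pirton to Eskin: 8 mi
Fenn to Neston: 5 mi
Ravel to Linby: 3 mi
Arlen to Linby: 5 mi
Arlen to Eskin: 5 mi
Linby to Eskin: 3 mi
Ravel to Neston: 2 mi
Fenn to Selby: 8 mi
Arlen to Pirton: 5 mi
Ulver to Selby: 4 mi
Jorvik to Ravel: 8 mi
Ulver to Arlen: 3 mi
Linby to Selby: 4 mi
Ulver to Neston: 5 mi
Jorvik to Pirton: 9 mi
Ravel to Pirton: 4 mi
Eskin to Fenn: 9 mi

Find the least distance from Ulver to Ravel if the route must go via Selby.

10 mi

Best Ulver to Selby: Ulver → Selby costing 4
Best Selby to Ravel: Selby → Ravel costing 6
Total via Selby: 4 + 6 = 10 mi.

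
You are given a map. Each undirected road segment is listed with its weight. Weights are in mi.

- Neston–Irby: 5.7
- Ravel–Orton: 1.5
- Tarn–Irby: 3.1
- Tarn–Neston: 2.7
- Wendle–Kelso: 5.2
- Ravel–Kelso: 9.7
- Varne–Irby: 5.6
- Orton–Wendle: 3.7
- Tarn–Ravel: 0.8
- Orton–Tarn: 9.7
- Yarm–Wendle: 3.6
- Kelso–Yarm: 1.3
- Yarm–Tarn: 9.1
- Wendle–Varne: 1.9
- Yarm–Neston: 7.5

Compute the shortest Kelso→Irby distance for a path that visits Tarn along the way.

13.5 mi

Best Kelso to Tarn: Kelso–Yarm–Tarn costing 10.4
Shortest Tarn→Irby: Tarn–Irby = 3.1
Total via Tarn: 10.4 + 3.1 = 13.5 mi.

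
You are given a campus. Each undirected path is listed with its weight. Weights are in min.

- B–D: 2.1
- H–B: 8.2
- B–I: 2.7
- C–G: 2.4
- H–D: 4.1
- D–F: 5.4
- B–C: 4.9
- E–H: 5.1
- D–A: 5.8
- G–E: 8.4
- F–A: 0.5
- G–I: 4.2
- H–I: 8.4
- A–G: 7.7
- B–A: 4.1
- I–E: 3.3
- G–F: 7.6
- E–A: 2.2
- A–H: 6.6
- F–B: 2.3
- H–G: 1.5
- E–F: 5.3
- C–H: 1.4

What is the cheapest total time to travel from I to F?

Shortest distances from I:
I: 0
B: 2.7  (via I)
E: 3.3  (via I)
G: 4.2  (via I)
D: 4.8  (via B)
F: 5  (via B)
Shortest route: I → B → F = 5 min.

5 min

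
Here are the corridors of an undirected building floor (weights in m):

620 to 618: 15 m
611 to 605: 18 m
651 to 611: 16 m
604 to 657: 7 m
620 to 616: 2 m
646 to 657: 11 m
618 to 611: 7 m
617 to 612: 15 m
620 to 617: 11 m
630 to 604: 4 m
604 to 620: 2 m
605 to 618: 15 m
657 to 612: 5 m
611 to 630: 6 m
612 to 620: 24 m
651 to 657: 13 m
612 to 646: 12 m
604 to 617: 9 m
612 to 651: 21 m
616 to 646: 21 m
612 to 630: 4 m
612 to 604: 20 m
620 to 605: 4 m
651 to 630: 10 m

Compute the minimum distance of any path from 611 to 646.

Shortest distances from 611:
611: 0
630: 6  (via 611)
618: 7  (via 611)
604: 10  (via 630)
612: 10  (via 630)
620: 12  (via 604)
616: 14  (via 620)
657: 15  (via 612)
605: 16  (via 620)
651: 16  (via 611)
617: 19  (via 604)
646: 22  (via 612)
Shortest route: 611 → 630 → 612 → 646 = 22 m.

22 m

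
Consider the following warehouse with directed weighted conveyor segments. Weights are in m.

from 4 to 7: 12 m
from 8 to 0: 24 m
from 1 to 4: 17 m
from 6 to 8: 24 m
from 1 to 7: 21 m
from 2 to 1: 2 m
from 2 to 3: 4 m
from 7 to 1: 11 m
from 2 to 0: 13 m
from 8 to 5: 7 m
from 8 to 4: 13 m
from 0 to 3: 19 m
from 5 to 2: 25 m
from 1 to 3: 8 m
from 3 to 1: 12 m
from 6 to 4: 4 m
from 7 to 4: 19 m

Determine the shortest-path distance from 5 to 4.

44 m

Shortest distances from 5:
5: 0
2: 25  (via 5)
1: 27  (via 2)
3: 29  (via 2)
0: 38  (via 2)
4: 44  (via 1)
Shortest route: 5 → 2 → 1 → 4 = 44 m.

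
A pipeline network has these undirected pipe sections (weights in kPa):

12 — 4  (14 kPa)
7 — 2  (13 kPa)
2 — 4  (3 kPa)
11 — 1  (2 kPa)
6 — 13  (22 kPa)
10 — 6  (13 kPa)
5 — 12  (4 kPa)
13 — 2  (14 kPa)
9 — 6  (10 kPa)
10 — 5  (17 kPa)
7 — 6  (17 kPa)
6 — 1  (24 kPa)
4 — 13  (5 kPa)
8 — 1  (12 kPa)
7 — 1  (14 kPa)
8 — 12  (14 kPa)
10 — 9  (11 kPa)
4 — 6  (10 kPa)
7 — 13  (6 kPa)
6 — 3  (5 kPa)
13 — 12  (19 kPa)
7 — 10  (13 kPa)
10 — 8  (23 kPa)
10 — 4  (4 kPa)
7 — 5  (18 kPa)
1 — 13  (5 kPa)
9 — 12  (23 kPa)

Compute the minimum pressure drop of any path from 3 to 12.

Compare a few routes:
3–6–4–12: 5+10+14 = 29
3–6–10–4–12: 5+13+4+14 = 36
Cheapest is 3–6–4–12 at 29 kPa.

29 kPa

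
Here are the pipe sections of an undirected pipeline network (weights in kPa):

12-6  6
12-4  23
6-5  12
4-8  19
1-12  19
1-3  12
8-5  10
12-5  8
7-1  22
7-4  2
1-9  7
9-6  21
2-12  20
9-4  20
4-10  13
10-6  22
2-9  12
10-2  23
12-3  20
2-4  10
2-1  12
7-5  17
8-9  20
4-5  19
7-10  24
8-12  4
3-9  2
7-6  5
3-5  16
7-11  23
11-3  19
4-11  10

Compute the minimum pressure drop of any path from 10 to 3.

35 kPa

Compare a few routes:
10 → 4 → 9 → 3: 13+20+2 = 35
10 → 2 → 9 → 3: 23+12+2 = 37
The minimum is 35 kPa via 10 → 4 → 9 → 3.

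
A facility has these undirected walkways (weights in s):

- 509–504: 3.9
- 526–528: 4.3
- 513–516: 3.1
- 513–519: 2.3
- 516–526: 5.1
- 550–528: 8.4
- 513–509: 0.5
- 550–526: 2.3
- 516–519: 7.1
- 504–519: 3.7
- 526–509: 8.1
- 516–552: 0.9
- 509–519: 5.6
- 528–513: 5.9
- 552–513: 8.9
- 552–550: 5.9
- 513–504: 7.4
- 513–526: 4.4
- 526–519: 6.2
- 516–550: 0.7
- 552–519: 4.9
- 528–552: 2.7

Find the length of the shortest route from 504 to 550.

8.2 s

Shortest distances from 504:
504: 0
519: 3.7  (via 504)
509: 3.9  (via 504)
513: 4.4  (via 509)
516: 7.5  (via 513)
550: 8.2  (via 516)
Shortest route: 504–509–513–516–550 = 8.2 s.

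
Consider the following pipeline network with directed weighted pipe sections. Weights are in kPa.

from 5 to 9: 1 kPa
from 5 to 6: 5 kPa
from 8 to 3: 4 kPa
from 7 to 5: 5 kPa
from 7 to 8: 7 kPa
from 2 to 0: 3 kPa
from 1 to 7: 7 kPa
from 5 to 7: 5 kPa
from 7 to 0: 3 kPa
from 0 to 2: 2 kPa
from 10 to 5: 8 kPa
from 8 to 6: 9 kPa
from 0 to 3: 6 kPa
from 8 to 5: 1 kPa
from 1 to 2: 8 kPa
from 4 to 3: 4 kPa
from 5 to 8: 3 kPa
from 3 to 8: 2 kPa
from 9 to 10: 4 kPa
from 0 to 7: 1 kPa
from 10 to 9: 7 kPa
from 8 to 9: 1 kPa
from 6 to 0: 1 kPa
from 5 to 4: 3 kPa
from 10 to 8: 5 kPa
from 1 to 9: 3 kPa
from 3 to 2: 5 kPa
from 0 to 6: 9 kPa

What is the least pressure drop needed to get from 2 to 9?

10 kPa

Candidate routes:
2 - 0 - 3 - 8 - 9: 3+6+2+1 = 12
2 - 0 - 7 - 5 - 9: 3+1+5+1 = 10
2 - 0 - 7 - 8 - 9: 3+1+7+1 = 12
2 - 0 - 3 - 8 - 5 - 9: 3+6+2+1+1 = 13
Cheapest is 2 - 0 - 7 - 5 - 9 at 10 kPa.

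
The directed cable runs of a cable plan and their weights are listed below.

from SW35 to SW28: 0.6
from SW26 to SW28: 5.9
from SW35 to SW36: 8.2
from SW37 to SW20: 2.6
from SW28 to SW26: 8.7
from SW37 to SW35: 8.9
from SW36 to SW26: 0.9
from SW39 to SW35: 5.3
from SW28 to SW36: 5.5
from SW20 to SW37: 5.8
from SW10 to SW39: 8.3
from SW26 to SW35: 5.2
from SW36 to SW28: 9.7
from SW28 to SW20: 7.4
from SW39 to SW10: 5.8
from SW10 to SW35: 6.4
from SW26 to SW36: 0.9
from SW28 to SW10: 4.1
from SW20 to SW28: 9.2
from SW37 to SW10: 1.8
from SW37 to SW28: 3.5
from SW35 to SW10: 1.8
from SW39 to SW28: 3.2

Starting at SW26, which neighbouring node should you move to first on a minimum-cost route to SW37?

SW35

Candidate routes:
SW26 → SW36 → SW28 → SW20 → SW37: 0.9+9.7+7.4+5.8 = 23.8
SW26 → SW28 → SW20 → SW37: 5.9+7.4+5.8 = 19.1
SW26 → SW35 → SW10 → SW39 → SW28 → SW20 → SW37: 5.2+1.8+8.3+3.2+7.4+5.8 = 31.7
SW26 → SW35 → SW28 → SW20 → SW37: 5.2+0.6+7.4+5.8 = 19
Cheapest is SW26 → SW35 → SW28 → SW20 → SW37 at 19.
So from SW26 the first move is to SW35.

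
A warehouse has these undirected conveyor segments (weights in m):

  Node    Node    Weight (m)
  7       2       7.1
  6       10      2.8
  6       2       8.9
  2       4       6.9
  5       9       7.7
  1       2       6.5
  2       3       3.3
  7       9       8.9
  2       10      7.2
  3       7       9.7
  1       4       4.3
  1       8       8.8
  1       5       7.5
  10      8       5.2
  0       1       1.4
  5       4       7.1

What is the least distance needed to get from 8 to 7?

Candidate routes:
8 - 10 - 6 - 2 - 7: 5.2+2.8+8.9+7.1 = 24
8 - 1 - 2 - 7: 8.8+6.5+7.1 = 22.4
8 - 10 - 2 - 3 - 7: 5.2+7.2+3.3+9.7 = 25.4
8 - 10 - 2 - 7: 5.2+7.2+7.1 = 19.5
The minimum is 19.5 m via 8 - 10 - 2 - 7.

19.5 m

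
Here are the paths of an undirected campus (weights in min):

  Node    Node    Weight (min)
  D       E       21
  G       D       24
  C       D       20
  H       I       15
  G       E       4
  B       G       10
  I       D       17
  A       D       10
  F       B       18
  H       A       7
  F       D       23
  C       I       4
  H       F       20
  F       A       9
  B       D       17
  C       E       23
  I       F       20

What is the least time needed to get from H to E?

38 min

Shortest distances from H:
H: 0
A: 7  (via H)
I: 15  (via H)
F: 16  (via A)
D: 17  (via A)
C: 19  (via I)
B: 34  (via F)
E: 38  (via D)
Shortest route: H–A–D–E = 38 min.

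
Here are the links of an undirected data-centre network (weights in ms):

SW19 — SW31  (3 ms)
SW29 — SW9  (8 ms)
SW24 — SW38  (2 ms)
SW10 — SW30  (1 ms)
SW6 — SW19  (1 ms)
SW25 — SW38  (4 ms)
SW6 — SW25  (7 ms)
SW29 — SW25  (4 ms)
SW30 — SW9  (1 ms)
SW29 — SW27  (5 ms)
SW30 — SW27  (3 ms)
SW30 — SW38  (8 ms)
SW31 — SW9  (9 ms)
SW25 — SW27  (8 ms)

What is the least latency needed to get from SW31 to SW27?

13 ms

Running Dijkstra from SW31:
SW31: 0
SW19: 3  (via SW31)
SW6: 4  (via SW19)
SW9: 9  (via SW31)
SW30: 10  (via SW9)
SW25: 11  (via SW6)
SW10: 11  (via SW30)
SW27: 13  (via SW30)
Shortest route: SW31 → SW9 → SW30 → SW27 = 13 ms.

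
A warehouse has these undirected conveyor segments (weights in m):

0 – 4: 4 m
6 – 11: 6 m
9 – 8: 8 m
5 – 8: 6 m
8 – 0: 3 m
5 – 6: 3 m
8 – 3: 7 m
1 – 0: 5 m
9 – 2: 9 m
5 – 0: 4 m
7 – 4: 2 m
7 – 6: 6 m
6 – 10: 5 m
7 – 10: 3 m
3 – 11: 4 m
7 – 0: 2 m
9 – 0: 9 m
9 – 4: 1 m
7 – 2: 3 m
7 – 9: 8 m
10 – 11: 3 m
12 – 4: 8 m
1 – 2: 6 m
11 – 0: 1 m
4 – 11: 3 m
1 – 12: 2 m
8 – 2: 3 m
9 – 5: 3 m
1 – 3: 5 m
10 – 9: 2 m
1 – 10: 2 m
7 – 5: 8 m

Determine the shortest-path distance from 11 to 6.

6 m

Shortest distances from 11:
11: 0
0: 1  (via 11)
4: 3  (via 11)
7: 3  (via 0)
10: 3  (via 11)
3: 4  (via 11)
8: 4  (via 0)
9: 4  (via 4)
1: 5  (via 10)
5: 5  (via 0)
2: 6  (via 7)
6: 6  (via 11)
Shortest route: 11–6 = 6 m.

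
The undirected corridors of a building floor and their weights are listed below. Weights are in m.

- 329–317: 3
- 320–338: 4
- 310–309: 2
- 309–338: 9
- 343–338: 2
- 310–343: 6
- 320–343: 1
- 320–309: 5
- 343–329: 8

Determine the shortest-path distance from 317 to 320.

12 m

Settle nodes by increasing distance from 317:
317: 0
329: 3  (via 317)
343: 11  (via 329)
320: 12  (via 343)
Shortest route: 317 → 329 → 343 → 320 = 12 m.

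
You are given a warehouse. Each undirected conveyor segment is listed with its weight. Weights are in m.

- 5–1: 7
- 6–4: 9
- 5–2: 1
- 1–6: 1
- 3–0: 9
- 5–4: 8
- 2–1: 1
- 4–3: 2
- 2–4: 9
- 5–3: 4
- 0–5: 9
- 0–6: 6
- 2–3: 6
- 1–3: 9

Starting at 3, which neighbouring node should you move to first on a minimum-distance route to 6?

5

Compare a few routes:
3–5–2–1–6: 4+1+1+1 = 7
3–2–1–6: 6+1+1 = 8
3–1–6: 9+1 = 10
Cheapest is 3–5–2–1–6 at 7 m.
So from 3 the first move is to 5.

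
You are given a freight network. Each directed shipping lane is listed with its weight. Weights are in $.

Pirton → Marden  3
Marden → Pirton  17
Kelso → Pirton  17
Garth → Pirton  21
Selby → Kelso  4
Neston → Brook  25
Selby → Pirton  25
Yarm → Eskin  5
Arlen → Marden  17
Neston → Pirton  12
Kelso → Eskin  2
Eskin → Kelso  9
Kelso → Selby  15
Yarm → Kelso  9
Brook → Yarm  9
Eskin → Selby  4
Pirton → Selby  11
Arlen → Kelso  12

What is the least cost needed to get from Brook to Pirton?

Compare a few routes:
Brook–Yarm–Eskin–Kelso–Pirton: 9+5+9+17 = 40
Brook–Yarm–Eskin–Selby–Kelso–Pirton: 9+5+4+4+17 = 39
Brook–Yarm–Kelso–Pirton: 9+9+17 = 35
The minimum is $35 via Brook–Yarm–Kelso–Pirton.

$35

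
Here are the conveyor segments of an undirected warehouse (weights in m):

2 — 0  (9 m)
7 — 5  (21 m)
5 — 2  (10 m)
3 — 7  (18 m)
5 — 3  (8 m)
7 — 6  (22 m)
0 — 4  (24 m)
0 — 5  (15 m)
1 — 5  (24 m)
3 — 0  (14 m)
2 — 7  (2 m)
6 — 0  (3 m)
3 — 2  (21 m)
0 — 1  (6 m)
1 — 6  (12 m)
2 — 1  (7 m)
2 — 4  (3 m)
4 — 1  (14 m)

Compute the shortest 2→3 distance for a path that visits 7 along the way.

Shortest 2→7: 2 → 7 = 2
Shortest 7→3: 7 → 3 = 18
Total via 7: 2 + 18 = 20 m.

20 m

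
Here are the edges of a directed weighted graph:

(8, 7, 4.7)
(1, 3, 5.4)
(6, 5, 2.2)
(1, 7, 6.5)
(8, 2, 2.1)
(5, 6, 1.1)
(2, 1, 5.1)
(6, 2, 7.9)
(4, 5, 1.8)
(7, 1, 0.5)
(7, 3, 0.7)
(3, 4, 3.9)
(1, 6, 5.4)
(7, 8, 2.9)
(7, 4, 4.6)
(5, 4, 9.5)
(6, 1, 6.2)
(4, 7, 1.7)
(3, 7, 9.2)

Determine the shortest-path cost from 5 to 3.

11.9

Settle nodes by increasing distance from 5:
5: 0
6: 1.1  (via 5)
1: 7.3  (via 6)
2: 9  (via 6)
4: 9.5  (via 5)
7: 11.2  (via 4)
3: 11.9  (via 7)
Shortest route: 5 → 4 → 7 → 3 = 11.9.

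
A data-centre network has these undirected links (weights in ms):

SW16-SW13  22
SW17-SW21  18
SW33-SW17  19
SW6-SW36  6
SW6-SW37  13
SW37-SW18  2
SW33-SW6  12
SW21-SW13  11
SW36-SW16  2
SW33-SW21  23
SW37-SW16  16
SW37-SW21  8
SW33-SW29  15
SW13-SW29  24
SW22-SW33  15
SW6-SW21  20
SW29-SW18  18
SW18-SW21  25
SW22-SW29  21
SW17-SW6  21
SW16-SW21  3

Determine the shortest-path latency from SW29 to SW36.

33 ms

Settle nodes by increasing distance from SW29:
SW29: 0
SW33: 15  (via SW29)
SW18: 18  (via SW29)
SW37: 20  (via SW18)
SW22: 21  (via SW29)
SW13: 24  (via SW29)
SW6: 27  (via SW33)
SW21: 28  (via SW37)
SW16: 31  (via SW21)
SW36: 33  (via SW6)
Shortest route: SW29 → SW33 → SW6 → SW36 = 33 ms.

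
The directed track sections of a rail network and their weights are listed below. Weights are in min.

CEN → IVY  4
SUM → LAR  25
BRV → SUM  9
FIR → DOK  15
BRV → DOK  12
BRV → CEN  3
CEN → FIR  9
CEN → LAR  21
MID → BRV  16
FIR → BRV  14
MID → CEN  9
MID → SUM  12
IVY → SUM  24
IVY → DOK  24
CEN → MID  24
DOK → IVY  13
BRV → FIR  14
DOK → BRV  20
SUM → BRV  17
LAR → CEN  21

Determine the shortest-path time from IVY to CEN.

Enumerating some paths:
IVY–DOK–BRV–CEN: 24+20+3 = 47
IVY–SUM–BRV–CEN: 24+17+3 = 44
Cheapest is IVY–SUM–BRV–CEN at 44 min.

44 min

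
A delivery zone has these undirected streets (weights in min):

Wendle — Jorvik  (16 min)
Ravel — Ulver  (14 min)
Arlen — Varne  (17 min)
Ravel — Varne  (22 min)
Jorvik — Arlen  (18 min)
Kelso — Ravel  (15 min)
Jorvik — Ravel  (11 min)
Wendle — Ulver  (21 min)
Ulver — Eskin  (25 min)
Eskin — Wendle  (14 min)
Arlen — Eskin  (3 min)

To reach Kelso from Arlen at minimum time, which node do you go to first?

Jorvik

Candidate routes:
Arlen–Jorvik–Ravel–Kelso: 18+11+15 = 44
Arlen–Varne–Ravel–Kelso: 17+22+15 = 54
Arlen–Eskin–Wendle–Jorvik–Ravel–Kelso: 3+14+16+11+15 = 59
Arlen–Eskin–Ulver–Ravel–Kelso: 3+25+14+15 = 57
The minimum is 44 min via Arlen–Jorvik–Ravel–Kelso.
So from Arlen the first move is to Jorvik.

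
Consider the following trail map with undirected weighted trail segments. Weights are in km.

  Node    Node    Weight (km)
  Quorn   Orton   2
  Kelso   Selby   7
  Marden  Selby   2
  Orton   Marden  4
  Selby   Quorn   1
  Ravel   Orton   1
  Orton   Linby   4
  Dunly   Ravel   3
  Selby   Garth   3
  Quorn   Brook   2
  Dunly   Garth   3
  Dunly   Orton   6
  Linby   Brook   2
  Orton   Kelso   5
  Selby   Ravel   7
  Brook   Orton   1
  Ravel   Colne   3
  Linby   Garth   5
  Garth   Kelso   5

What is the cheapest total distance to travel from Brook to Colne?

Compare a few routes:
Brook → Linby → Orton → Ravel → Colne: 2+4+1+3 = 10
Brook → Orton → Ravel → Colne: 1+1+3 = 5
Brook → Quorn → Orton → Ravel → Colne: 2+2+1+3 = 8
Cheapest is Brook → Orton → Ravel → Colne at 5 km.

5 km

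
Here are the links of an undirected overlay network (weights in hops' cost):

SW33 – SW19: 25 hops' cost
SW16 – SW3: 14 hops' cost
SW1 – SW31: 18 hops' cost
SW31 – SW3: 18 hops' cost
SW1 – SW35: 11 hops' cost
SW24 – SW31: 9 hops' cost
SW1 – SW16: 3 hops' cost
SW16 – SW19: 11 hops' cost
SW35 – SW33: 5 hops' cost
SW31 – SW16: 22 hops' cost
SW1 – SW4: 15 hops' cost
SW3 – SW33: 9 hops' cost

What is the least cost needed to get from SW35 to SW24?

38 hops' cost

Settle nodes by increasing distance from SW35:
SW35: 0
SW33: 5  (via SW35)
SW1: 11  (via SW35)
SW16: 14  (via SW1)
SW3: 14  (via SW33)
SW19: 25  (via SW16)
SW4: 26  (via SW1)
SW31: 29  (via SW1)
SW24: 38  (via SW31)
Shortest route: SW35–SW1–SW31–SW24 = 38 hops' cost.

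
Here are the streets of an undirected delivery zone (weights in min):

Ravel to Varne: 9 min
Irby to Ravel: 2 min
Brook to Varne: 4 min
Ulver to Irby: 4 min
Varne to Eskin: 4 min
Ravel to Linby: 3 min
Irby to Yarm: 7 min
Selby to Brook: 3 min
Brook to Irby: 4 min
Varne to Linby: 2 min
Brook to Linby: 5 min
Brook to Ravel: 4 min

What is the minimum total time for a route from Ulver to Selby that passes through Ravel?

Shortest Ulver→Ravel: Ulver → Irby → Ravel = 6
Shortest Ravel→Selby: Ravel → Brook → Selby = 7
Total via Ravel: 6 + 7 = 13 min.

13 min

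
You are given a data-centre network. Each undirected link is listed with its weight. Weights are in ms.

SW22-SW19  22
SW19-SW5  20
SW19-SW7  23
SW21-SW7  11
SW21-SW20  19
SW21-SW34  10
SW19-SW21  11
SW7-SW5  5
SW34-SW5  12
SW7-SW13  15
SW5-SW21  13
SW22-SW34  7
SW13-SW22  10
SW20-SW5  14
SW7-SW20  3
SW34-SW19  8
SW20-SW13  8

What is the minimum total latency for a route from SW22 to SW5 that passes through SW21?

Shortest SW22→SW21: SW22 → SW34 → SW21 = 17
Best SW21 to SW5: SW21 → SW5 costing 13
Total via SW21: 17 + 13 = 30 ms.

30 ms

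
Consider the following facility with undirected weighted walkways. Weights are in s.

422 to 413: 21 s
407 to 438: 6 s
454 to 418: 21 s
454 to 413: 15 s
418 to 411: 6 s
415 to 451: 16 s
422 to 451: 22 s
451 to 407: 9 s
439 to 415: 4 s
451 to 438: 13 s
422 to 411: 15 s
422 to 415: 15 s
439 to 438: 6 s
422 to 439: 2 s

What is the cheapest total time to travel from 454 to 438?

Candidate routes:
454 - 413 - 422 - 439 - 438: 15+21+2+6 = 44
454 - 418 - 411 - 422 - 439 - 438: 21+6+15+2+6 = 50
454 - 413 - 422 - 415 - 439 - 438: 15+21+15+4+6 = 61
Cheapest is 454 - 413 - 422 - 439 - 438 at 44 s.

44 s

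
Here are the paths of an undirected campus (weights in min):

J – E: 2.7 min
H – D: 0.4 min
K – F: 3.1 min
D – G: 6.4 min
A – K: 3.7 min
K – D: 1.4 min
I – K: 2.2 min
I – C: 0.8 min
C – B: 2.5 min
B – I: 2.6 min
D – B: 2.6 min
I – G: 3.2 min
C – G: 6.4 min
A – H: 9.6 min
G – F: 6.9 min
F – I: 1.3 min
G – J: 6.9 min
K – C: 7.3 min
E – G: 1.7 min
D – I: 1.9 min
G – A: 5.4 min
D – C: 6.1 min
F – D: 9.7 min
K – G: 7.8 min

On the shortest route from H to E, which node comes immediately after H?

D

Enumerating some paths:
H - D - G - E: 0.4+6.4+1.7 = 8.5
H - D - I - G - E: 0.4+1.9+3.2+1.7 = 7.2
Cheapest is H - D - I - G - E at 7.2 min.
So from H the first move is to D.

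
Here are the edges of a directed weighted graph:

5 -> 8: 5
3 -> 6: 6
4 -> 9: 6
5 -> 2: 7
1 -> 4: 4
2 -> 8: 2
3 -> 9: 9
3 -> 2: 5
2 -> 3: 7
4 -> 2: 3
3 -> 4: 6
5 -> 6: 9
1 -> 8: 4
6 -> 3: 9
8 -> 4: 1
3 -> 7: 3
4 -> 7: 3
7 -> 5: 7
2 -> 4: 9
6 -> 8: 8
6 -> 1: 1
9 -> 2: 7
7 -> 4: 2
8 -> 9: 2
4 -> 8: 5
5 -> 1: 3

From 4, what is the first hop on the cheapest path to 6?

2

Enumerating some paths:
4 → 9 → 2 → 3 → 6: 6+7+7+6 = 26
4 → 7 → 5 → 6: 3+7+9 = 19
4 → 8 → 9 → 2 → 3 → 6: 5+2+7+7+6 = 27
4 → 2 → 3 → 6: 3+7+6 = 16
The minimum is 16 via 4 → 2 → 3 → 6.
So from 4 the first move is to 2.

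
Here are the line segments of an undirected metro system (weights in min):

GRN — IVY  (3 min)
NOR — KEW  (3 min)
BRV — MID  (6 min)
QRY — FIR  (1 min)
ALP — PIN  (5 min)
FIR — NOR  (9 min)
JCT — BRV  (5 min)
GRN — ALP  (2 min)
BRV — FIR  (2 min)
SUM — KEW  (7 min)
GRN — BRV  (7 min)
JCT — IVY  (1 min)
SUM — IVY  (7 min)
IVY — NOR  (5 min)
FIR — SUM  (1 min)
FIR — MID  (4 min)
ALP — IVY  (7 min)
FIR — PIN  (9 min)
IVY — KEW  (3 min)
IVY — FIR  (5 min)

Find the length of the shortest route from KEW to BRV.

Candidate routes:
KEW–IVY–JCT–BRV: 3+1+5 = 9
KEW–IVY–FIR–BRV: 3+5+2 = 10
KEW–IVY–GRN–BRV: 3+3+7 = 13
KEW–SUM–FIR–BRV: 7+1+2 = 10
The minimum is 9 min via KEW–IVY–JCT–BRV.

9 min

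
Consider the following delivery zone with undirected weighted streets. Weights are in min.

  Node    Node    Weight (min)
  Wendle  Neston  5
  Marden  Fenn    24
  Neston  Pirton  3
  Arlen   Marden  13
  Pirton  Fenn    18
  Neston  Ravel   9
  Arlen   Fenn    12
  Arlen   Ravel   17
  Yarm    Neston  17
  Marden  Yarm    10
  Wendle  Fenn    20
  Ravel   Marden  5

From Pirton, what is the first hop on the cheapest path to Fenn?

Fenn

Enumerating some paths:
Pirton → Neston → Ravel → Marden → Fenn: 3+9+5+24 = 41
Pirton → Fenn: 18 = 18
Pirton → Neston → Wendle → Fenn: 3+5+20 = 28
Cheapest is Pirton → Fenn at 18 min.
So from Pirton the first move is to Fenn.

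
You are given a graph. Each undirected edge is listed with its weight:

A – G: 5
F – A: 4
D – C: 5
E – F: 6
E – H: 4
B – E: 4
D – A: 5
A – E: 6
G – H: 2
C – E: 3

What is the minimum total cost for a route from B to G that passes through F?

19

Shortest B→F: B–E–F = 10
Best F to G: F–A–G costing 9
Total via F: 10 + 9 = 19.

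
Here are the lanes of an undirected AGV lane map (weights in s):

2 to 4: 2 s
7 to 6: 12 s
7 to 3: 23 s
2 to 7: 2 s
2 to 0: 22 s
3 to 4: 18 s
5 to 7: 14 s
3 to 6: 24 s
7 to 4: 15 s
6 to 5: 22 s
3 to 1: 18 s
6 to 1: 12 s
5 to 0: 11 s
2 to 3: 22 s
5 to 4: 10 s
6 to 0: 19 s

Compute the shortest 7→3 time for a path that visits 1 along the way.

42 s

Best 7 to 1: 7 → 6 → 1 costing 24
Best 1 to 3: 1 → 3 costing 18
Total via 1: 24 + 18 = 42 s.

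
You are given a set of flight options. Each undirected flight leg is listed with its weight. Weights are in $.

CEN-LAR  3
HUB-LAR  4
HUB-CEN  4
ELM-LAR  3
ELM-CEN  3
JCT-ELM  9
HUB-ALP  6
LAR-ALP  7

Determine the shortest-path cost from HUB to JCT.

Settle nodes by increasing distance from HUB:
HUB: 0
LAR: 4  (via HUB)
CEN: 4  (via HUB)
ALP: 6  (via HUB)
ELM: 7  (via LAR)
JCT: 16  (via ELM)
Shortest route: HUB–LAR–ELM–JCT = $16.

$16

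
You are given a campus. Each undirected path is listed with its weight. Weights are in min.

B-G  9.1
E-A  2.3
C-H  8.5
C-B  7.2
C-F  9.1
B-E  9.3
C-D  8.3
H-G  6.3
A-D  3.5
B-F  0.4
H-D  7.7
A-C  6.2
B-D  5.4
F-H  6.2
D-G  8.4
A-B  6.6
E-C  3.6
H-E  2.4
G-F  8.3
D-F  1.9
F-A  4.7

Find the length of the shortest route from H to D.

Settle nodes by increasing distance from H:
H: 0
E: 2.4  (via H)
A: 4.7  (via E)
C: 6  (via E)
F: 6.2  (via H)
G: 6.3  (via H)
B: 6.6  (via F)
D: 7.7  (via H)
Shortest route: H → D = 7.7 min.

7.7 min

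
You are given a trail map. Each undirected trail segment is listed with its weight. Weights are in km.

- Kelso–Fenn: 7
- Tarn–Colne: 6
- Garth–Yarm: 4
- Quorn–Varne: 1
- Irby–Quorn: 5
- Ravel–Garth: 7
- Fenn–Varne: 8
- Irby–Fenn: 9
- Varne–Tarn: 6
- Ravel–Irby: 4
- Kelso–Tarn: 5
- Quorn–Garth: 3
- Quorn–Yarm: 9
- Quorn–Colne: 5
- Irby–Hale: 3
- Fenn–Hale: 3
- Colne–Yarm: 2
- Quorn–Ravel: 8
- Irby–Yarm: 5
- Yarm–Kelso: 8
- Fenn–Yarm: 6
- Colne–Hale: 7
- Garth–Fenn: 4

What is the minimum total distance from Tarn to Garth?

Compare a few routes:
Tarn - Colne - Quorn - Garth: 6+5+3 = 14
Tarn - Varne - Quorn - Garth: 6+1+3 = 10
Tarn - Colne - Yarm - Garth: 6+2+4 = 12
Cheapest is Tarn - Varne - Quorn - Garth at 10 km.

10 km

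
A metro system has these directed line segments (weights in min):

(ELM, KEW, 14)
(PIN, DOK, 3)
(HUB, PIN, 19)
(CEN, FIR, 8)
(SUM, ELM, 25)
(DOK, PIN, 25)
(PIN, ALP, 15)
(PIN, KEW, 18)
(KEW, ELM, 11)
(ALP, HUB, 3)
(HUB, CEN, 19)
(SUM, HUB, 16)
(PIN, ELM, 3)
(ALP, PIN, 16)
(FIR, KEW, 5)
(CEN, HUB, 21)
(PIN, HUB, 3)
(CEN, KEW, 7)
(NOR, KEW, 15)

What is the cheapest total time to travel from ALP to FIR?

Compare a few routes:
ALP → PIN → HUB → CEN → FIR: 16+3+19+8 = 46
ALP → HUB → CEN → FIR: 3+19+8 = 30
The minimum is 30 min via ALP → HUB → CEN → FIR.

30 min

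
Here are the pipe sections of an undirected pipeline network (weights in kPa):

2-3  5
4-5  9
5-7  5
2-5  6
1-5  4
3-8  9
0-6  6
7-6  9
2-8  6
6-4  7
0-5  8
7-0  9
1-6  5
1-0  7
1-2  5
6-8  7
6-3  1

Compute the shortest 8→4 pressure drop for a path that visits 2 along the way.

19 kPa

Shortest 8→2: 8 → 2 = 6
Shortest 2→4: 2 → 3 → 6 → 4 = 13
Total via 2: 6 + 13 = 19 kPa.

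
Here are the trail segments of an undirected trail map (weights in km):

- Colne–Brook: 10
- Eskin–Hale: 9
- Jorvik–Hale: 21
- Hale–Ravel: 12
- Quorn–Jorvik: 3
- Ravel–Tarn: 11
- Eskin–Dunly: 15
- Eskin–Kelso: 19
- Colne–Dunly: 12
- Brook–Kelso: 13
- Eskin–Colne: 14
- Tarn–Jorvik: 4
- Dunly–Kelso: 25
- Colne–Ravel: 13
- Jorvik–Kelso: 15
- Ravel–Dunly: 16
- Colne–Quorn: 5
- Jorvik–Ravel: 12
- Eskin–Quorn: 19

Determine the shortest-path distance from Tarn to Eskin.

26 km

Enumerating some paths:
Tarn - Jorvik - Hale - Eskin: 4+21+9 = 34
Tarn - Jorvik - Quorn - Eskin: 4+3+19 = 26
Tarn - Ravel - Hale - Eskin: 11+12+9 = 32
The minimum is 26 km via Tarn - Jorvik - Quorn - Eskin.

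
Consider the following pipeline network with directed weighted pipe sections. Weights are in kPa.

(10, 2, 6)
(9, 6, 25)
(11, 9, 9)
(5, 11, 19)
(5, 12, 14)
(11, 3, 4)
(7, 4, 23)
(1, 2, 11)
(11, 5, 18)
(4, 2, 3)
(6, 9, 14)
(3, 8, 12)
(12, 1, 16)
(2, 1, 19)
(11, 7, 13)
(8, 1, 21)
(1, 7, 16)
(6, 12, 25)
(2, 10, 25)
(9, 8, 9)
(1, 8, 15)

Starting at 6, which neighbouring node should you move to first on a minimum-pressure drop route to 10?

Candidate routes:
6 - 12 - 1 - 2 - 10: 25+16+11+25 = 77
6 - 9 - 8 - 1 - 2 - 10: 14+9+21+11+25 = 80
The minimum is 77 kPa via 6 - 12 - 1 - 2 - 10.
So from 6 the first move is to 12.

12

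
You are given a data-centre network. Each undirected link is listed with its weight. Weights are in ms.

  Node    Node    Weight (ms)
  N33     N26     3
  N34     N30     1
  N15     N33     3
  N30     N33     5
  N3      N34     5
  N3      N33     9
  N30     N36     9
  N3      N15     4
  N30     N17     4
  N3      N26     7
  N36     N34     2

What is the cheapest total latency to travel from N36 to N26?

Enumerating some paths:
N36–N34–N3–N26: 2+5+7 = 14
N36–N30–N33–N26: 9+5+3 = 17
N36–N34–N3–N15–N33–N26: 2+5+4+3+3 = 17
N36–N34–N30–N33–N26: 2+1+5+3 = 11
The minimum is 11 ms via N36–N34–N30–N33–N26.

11 ms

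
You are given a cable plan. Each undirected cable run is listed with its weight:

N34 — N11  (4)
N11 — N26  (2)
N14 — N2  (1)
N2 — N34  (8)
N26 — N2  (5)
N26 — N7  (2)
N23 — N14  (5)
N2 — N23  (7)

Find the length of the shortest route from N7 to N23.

Running Dijkstra from N7:
N7: 0
N26: 2  (via N7)
N11: 4  (via N26)
N2: 7  (via N26)
N14: 8  (via N2)
N34: 8  (via N11)
N23: 13  (via N14)
Shortest route: N7 → N26 → N2 → N14 → N23 = 13.

13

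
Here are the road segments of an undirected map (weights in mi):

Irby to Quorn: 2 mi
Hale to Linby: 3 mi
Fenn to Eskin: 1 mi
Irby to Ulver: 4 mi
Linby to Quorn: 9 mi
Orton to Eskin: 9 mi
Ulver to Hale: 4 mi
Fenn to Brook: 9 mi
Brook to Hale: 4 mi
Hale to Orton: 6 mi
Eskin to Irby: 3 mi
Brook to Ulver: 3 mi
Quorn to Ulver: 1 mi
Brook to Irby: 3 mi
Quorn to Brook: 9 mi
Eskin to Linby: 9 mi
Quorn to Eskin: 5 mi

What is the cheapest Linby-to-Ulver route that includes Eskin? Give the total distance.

15 mi

Best Linby to Eskin: Linby–Eskin costing 9
Shortest Eskin→Ulver: Eskin–Quorn–Ulver = 6
Total via Eskin: 9 + 6 = 15 mi.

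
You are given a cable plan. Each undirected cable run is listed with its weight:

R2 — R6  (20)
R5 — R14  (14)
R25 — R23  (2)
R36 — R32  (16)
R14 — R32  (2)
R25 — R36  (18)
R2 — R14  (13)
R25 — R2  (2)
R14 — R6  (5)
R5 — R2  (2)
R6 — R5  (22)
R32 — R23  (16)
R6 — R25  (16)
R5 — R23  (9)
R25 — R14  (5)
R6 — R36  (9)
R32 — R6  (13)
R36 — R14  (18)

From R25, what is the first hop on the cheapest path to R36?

Candidate routes:
R25–R36: 18 = 18
R25–R14–R36: 5+18 = 23
R25–R14–R6–R36: 5+5+9 = 19
R25–R14–R32–R36: 5+2+16 = 23
Cheapest is R25–R36 at 18.
So from R25 the first move is to R36.

R36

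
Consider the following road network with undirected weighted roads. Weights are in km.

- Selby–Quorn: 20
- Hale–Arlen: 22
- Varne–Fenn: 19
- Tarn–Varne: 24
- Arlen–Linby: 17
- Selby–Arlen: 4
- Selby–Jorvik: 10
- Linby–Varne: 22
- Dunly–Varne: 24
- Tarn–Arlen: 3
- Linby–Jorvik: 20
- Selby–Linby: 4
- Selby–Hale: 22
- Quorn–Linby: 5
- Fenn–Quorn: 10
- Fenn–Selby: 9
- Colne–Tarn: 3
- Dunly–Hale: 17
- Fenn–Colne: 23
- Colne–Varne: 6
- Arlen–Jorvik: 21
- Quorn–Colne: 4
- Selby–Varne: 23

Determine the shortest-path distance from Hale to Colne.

Compare a few routes:
Hale–Selby–Arlen–Tarn–Colne: 22+4+3+3 = 32
Hale–Selby–Linby–Quorn–Colne: 22+4+5+4 = 35
Hale–Arlen–Tarn–Colne: 22+3+3 = 28
The minimum is 28 km via Hale–Arlen–Tarn–Colne.

28 km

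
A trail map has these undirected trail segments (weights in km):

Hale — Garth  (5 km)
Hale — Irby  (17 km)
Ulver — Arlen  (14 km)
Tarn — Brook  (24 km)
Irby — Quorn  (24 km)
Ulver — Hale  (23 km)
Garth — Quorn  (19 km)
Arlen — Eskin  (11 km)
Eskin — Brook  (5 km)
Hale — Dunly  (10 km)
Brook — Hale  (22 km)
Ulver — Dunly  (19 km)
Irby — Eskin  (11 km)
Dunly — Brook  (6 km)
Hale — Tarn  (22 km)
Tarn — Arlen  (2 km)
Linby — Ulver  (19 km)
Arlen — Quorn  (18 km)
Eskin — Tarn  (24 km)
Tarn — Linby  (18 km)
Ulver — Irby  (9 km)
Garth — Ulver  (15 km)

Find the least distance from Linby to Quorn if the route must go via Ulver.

51 km

Shortest Linby→Ulver: Linby → Ulver = 19
Shortest Ulver→Quorn: Ulver → Arlen → Quorn = 32
Total via Ulver: 19 + 32 = 51 km.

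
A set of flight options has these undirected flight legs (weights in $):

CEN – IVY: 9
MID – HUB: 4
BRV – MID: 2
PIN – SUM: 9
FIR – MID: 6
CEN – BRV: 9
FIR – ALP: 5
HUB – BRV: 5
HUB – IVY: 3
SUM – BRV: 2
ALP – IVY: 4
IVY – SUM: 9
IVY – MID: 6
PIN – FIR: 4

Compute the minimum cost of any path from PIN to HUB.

$14

Shortest distances from PIN:
PIN: 0
FIR: 4  (via PIN)
ALP: 9  (via FIR)
SUM: 9  (via PIN)
MID: 10  (via FIR)
BRV: 11  (via SUM)
IVY: 13  (via ALP)
HUB: 14  (via MID)
Shortest route: PIN → FIR → MID → HUB = $14.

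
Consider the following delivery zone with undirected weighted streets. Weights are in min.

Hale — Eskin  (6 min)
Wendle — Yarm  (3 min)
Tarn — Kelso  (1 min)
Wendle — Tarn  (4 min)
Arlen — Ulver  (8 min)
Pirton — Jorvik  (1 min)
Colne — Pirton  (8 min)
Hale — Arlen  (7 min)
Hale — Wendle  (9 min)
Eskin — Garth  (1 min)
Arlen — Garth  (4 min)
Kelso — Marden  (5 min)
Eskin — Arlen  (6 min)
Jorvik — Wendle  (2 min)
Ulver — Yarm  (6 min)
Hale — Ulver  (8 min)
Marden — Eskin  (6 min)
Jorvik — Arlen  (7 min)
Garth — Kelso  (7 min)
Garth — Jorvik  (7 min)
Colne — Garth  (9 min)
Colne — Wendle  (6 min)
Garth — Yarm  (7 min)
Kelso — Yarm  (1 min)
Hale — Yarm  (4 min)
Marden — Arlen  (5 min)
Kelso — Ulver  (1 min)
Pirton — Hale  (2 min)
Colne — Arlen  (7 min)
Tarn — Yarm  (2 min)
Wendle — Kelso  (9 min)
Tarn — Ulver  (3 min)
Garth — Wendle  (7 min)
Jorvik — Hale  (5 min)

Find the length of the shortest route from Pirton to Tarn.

7 min

Shortest distances from Pirton:
Pirton: 0
Jorvik: 1  (via Pirton)
Hale: 2  (via Pirton)
Wendle: 3  (via Jorvik)
Yarm: 6  (via Hale)
Tarn: 7  (via Wendle)
Shortest route: Pirton → Jorvik → Wendle → Tarn = 7 min.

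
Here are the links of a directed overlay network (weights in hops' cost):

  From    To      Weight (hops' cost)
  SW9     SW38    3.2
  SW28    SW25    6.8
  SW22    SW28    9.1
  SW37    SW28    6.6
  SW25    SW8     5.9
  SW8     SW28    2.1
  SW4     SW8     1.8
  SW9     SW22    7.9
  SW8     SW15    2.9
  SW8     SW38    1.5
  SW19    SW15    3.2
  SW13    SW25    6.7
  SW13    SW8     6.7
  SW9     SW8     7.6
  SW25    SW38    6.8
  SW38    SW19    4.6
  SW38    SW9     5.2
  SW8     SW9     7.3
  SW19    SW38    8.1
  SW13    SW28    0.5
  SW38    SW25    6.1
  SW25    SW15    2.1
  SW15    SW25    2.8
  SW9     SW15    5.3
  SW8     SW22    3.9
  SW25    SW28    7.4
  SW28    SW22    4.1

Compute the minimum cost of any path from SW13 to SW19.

12.8 hops' cost

Compare a few routes:
SW13–SW8–SW38–SW19: 6.7+1.5+4.6 = 12.8
SW13–SW25–SW38–SW19: 6.7+6.8+4.6 = 18.1
The minimum is 12.8 hops' cost via SW13–SW8–SW38–SW19.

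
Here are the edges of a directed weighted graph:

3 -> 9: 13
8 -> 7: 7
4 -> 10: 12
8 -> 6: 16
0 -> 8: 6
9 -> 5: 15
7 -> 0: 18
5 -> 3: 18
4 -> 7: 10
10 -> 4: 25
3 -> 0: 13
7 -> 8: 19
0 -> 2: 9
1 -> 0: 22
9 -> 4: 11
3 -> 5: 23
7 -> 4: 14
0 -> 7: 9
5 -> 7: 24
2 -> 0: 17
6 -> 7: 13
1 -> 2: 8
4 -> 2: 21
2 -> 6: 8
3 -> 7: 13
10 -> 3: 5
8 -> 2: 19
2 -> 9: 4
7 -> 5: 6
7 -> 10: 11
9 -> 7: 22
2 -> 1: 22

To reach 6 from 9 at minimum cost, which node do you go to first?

Compare a few routes:
9 - 7 - 8 - 6: 22+19+16 = 57
9 - 4 - 2 - 6: 11+21+8 = 40
9 - 4 - 7 - 8 - 6: 11+10+19+16 = 56
9 - 4 - 7 - 0 - 2 - 6: 11+10+18+9+8 = 56
Cheapest is 9 - 4 - 2 - 6 at 40.
So from 9 the first move is to 4.

4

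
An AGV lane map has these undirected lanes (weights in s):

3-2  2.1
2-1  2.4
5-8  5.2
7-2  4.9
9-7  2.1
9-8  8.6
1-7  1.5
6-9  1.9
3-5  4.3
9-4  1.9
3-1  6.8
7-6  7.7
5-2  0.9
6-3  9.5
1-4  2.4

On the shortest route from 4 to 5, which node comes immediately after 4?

1

Candidate routes:
4 → 1 → 2 → 5: 2.4+2.4+0.9 = 5.7
4 → 9 → 7 → 1 → 2 → 5: 1.9+2.1+1.5+2.4+0.9 = 8.8
The minimum is 5.7 s via 4 → 1 → 2 → 5.
So from 4 the first move is to 1.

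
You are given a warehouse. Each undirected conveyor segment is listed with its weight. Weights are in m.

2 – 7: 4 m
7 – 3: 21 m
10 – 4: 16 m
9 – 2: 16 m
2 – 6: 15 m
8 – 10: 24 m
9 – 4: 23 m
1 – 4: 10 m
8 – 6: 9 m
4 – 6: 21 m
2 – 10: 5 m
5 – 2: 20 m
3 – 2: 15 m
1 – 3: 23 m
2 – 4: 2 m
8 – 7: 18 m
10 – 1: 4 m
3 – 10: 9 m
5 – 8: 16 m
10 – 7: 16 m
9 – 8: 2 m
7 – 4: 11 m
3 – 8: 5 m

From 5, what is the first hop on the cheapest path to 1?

Candidate routes:
5 - 2 - 10 - 1: 20+5+4 = 29
5 - 2 - 4 - 1: 20+2+10 = 32
The minimum is 29 m via 5 - 2 - 10 - 1.
So from 5 the first move is to 2.

2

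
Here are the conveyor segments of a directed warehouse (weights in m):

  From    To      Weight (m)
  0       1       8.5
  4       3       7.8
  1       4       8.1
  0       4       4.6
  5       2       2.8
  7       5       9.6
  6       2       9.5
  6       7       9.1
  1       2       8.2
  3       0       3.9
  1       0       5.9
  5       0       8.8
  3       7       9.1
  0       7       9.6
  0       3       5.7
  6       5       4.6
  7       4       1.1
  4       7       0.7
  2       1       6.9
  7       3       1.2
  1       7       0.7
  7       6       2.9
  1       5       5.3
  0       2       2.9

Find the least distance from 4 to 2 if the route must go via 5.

Shortest 4→5: 4 → 7 → 6 → 5 = 8.2
Best 5 to 2: 5 → 2 costing 2.8
Total via 5: 8.2 + 2.8 = 11 m.

11 m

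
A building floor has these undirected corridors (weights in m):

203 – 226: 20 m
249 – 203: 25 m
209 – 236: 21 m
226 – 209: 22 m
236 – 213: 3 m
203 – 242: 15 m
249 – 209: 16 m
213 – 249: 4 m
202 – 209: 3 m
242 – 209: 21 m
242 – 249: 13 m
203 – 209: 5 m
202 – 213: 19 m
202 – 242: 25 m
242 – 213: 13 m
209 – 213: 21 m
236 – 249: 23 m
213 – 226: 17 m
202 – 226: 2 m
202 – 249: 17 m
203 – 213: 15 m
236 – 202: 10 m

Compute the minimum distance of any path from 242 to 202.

Compare a few routes:
242 - 209 - 202: 21+3 = 24
242 - 203 - 209 - 202: 15+5+3 = 23
Cheapest is 242 - 203 - 209 - 202 at 23 m.

23 m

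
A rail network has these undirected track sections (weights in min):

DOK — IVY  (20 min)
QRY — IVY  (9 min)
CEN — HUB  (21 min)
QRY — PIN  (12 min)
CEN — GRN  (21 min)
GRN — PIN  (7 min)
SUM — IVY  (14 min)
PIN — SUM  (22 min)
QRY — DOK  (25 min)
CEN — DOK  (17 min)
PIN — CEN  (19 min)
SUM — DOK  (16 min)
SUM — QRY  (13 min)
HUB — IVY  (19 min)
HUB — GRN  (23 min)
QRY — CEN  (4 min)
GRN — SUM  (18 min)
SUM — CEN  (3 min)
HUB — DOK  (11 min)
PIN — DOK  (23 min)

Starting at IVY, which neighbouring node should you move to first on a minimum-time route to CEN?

QRY

Enumerating some paths:
IVY - QRY - CEN: 9+4 = 13
IVY - SUM - CEN: 14+3 = 17
The minimum is 13 min via IVY - QRY - CEN.
So from IVY the first move is to QRY.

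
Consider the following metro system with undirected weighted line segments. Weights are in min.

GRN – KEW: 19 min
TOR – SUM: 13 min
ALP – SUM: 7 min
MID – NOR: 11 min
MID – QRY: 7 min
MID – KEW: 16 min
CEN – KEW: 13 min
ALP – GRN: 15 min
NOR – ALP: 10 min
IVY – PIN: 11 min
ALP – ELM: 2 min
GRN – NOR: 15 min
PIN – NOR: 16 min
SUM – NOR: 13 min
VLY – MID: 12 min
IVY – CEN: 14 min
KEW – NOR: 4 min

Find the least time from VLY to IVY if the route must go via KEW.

Shortest VLY→KEW: VLY–MID–NOR–KEW = 27
Shortest KEW→IVY: KEW–CEN–IVY = 27
Total via KEW: 27 + 27 = 54 min.

54 min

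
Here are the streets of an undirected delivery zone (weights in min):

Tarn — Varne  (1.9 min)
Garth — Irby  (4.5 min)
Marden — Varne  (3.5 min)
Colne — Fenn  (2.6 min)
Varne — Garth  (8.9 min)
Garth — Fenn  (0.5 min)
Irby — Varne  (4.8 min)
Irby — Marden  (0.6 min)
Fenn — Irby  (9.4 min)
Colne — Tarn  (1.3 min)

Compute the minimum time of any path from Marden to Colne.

6.7 min

Compare a few routes:
Marden–Varne–Tarn–Colne: 3.5+1.9+1.3 = 6.7
Marden–Irby–Garth–Fenn–Colne: 0.6+4.5+0.5+2.6 = 8.2
Cheapest is Marden–Varne–Tarn–Colne at 6.7 min.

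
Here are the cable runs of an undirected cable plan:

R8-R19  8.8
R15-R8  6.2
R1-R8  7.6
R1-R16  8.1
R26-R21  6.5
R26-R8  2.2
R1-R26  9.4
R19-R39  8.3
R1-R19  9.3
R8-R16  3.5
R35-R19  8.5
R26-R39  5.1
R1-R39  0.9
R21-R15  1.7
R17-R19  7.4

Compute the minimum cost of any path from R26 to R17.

Enumerating some paths:
R26–R39–R1–R19–R17: 5.1+0.9+9.3+7.4 = 22.7
R26–R1–R39–R19–R17: 9.4+0.9+8.3+7.4 = 26
R26–R8–R19–R17: 2.2+8.8+7.4 = 18.4
R26–R39–R19–R17: 5.1+8.3+7.4 = 20.8
The minimum is 18.4 via R26–R8–R19–R17.

18.4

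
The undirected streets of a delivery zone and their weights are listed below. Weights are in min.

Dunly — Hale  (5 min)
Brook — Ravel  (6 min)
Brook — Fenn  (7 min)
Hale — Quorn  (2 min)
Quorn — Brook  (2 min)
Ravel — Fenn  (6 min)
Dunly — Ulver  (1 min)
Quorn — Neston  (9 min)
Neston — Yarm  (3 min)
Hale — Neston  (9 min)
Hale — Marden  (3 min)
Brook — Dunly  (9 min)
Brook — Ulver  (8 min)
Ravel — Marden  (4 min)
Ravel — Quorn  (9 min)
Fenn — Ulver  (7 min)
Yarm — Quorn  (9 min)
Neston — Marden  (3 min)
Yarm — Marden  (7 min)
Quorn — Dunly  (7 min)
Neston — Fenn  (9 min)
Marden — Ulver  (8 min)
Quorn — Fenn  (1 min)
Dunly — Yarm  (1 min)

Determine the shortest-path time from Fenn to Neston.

Running Dijkstra from Fenn:
Fenn: 0
Quorn: 1  (via Fenn)
Hale: 3  (via Quorn)
Brook: 3  (via Quorn)
Marden: 6  (via Hale)
Ravel: 6  (via Fenn)
Ulver: 7  (via Fenn)
Dunly: 8  (via Quorn)
Neston: 9  (via Fenn)
Shortest route: Fenn–Neston = 9 min.

9 min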